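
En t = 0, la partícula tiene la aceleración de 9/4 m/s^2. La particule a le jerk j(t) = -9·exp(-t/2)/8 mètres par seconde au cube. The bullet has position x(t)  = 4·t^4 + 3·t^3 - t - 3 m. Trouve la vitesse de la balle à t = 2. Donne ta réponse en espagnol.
Partiendo de la posición x(t) = 4·t^4 + 3·t^3 - t - 3, tomamos 1 derivada. Tomando d/dt de x(t), encontramos v(t) = 16·t^3 + 9·t^2 - 1. Usando v(t) = 16·t^3 + 9·t^2 - 1 y sustituyendo t = 2, encontramos v = 163.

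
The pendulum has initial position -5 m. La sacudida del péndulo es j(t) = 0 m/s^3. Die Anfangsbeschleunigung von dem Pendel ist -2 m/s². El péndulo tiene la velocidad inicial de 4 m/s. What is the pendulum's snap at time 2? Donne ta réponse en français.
Pour résoudre ceci, nous devons prendre 1 dérivée de notre équation du jerk j(t) = 0. La dérivée du jerk donne le snap: s(t) = 0. De l'équation du snap s(t) = 0, nous substituons t = 2 pour obtenir s = 0.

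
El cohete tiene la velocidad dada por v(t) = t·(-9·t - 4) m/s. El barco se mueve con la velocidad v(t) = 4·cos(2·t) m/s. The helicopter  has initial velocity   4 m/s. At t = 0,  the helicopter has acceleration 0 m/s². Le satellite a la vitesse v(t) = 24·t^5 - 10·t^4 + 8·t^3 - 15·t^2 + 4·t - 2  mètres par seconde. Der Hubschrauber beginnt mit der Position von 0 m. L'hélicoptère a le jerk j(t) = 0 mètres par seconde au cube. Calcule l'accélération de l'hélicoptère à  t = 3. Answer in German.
Wir müssen die Stammfunktion unserer Gleichung für den Ruck j(t) = 0 1-mal finden. Das Integral von dem Ruck ist die Beschleunigung. Mit a(0) = 0 erhalten wir a(t) = 0. Wir haben die Beschleunigung a(t) = 0. Durch Einsetzen von t = 3: a(3) = 0.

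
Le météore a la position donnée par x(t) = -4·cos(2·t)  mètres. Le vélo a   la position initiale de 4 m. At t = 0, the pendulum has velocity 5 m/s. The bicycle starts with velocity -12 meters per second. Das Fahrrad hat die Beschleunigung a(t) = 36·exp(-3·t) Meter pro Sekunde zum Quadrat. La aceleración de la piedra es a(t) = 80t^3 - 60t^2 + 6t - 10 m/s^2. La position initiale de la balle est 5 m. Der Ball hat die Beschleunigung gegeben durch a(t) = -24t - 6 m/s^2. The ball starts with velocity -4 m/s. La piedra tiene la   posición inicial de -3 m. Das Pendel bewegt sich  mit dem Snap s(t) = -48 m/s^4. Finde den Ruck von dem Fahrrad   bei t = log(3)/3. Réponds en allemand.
Um dies zu lösen, müssen wir 1 Ableitung unserer Gleichung für die Beschleunigung a(t) = 36·exp(-3·t) nehmen. Die Ableitung von der Beschleunigung ergibt den Ruck: j(t) = -108·exp(-3·t). Mit j(t) = -108·exp(-3·t) und Einsetzen von t = log(3)/3, finden wir j = -36.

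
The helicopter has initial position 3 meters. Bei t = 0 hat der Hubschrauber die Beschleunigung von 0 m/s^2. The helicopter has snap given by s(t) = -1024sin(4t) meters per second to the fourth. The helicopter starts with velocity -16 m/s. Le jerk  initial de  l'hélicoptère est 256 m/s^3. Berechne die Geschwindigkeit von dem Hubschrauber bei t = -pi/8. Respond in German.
Ausgehend von dem Snap s(t) = -1024·sin(4·t), nehmen wir 3 Stammfunktionen. Die Stammfunktion von dem Snap ist der Ruck. Mit j(0) = 256 erhalten wir j(t) = 256·cos(4·t). Das Integral von dem Ruck ist die Beschleunigung. Mit a(0) = 0 erhalten wir a(t) = 64·sin(4·t). Mit ∫a(t)dt und Anwendung von v(0) = -16, finden wir v(t) = -16·cos(4·t). Aus der Gleichung für die Geschwindigkeit v(t) = -16·cos(4·t), setzen wir t = -pi/8 ein und erhalten v = 0.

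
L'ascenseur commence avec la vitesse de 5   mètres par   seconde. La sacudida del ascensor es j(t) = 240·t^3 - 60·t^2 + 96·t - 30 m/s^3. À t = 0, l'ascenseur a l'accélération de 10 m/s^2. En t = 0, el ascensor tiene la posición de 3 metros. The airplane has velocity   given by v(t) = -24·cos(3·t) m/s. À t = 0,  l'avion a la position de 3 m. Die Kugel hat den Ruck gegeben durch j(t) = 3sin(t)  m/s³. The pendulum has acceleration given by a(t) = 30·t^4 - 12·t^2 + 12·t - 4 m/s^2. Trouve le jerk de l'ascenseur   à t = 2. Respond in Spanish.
Usando j(t) = 240·t^3 - 60·t^2 + 96·t - 30 y sustituyendo t = 2, encontramos j = 1842.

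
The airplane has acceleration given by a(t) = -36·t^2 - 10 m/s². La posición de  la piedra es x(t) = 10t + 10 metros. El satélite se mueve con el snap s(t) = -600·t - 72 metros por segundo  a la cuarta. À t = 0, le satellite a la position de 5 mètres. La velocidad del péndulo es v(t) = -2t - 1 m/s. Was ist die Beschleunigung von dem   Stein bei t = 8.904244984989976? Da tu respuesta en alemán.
Ausgehend von der Position x(t) = 10·t + 10, nehmen wir 2 Ableitungen. Durch Ableiten von der Position erhalten wir die Geschwindigkeit: v(t) = 10. Durch Ableiten von der Geschwindigkeit erhalten wir die Beschleunigung: a(t) = 0. Wir haben die Beschleunigung a(t) = 0. Durch Einsetzen von t = 8.904244984989976: a(8.904244984989976) = 0.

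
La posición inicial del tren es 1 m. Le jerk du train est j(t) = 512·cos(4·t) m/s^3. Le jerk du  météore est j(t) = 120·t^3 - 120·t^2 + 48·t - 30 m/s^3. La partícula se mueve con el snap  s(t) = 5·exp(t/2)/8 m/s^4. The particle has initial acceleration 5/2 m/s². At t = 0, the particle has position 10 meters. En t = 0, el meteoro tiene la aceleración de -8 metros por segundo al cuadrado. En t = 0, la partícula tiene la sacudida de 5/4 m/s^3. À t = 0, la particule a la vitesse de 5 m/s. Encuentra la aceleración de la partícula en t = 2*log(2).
Para resolver esto, necesitamos tomar 2 antiderivadas de nuestra ecuación del snap s(t) = 5·exp(t/2)/8. La antiderivada del snap, con j(0) = 5/4, da la sacudida: j(t) = 5·exp(t/2)/4. La integral de la sacudida es la aceleración. Usando a(0) = 5/2, obtenemos a(t) = 5·exp(t/2)/2. Usando a(t) = 5·exp(t/2)/2 y sustituyendo t = 2*log(2), encontramos a = 5.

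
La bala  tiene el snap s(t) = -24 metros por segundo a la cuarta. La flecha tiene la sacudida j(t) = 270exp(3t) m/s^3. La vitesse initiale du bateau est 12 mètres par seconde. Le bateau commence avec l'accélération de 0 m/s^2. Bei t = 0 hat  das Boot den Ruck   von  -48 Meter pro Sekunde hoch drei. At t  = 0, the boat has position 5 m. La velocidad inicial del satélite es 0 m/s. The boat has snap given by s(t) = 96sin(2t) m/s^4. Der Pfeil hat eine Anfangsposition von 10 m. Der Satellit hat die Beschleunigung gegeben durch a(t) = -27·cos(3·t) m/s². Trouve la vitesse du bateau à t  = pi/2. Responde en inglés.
We need to integrate our snap equation s(t) = 96·sin(2·t) 3 times. Finding the antiderivative of s(t) and using j(0) = -48: j(t) = -48·cos(2·t). Integrating jerk and using the initial condition a(0) = 0, we get a(t) = -24·sin(2·t). The integral of acceleration, with v(0) = 12, gives velocity: v(t) = 12·cos(2·t). We have velocity v(t) = 12·cos(2·t). Substituting t = pi/2: v(pi/2) = -12.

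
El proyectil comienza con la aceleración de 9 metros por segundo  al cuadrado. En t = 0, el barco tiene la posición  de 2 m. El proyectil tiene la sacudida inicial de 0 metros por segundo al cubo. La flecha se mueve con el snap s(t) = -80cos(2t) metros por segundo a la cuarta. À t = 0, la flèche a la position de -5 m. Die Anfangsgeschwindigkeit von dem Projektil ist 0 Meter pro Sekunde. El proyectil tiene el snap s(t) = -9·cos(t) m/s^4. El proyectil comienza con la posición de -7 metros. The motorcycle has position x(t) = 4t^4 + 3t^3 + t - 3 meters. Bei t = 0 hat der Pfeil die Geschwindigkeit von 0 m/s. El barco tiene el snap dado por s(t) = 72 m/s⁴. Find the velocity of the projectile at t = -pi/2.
To solve this, we need to take 3 integrals of our snap equation s(t) = -9·cos(t). The integral of snap is jerk. Using j(0) = 0, we get j(t) = -9·sin(t). Taking ∫j(t)dt and applying a(0) = 9, we find a(t) = 9·cos(t). Integrating acceleration and using the initial condition v(0) = 0, we get v(t) = 9·sin(t). From the given velocity equation v(t) = 9·sin(t), we substitute t = -pi/2 to get v = -9.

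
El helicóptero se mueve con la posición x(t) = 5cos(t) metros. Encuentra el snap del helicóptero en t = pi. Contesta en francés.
Nous devons dériver notre équation de la position x(t) = 5·cos(t) 4 fois. En dérivant la position, nous obtenons la vitesse: v(t) = -5·sin(t). En dérivant la vitesse, nous obtenons l'accélération: a(t) = -5·cos(t). La dérivée de l'accélération donne le jerk: j(t) = 5·sin(t). En dérivant le jerk, nous obtenons le snap: s(t) = 5·cos(t). De l'équation du snap s(t) = 5·cos(t), nous substituons t = pi pour obtenir s = -5.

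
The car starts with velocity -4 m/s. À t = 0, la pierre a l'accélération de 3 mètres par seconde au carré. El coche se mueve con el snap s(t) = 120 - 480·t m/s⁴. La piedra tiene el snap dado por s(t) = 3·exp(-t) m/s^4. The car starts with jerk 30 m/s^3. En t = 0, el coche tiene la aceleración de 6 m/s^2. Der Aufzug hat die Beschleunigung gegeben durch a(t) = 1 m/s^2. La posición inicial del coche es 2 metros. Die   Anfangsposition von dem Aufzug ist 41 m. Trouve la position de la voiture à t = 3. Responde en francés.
Pour résoudre ceci, nous devons prendre 4 primitives de notre équation du snap s(t) = 120 - 480·t. En prenant ∫s(t)dt et en appliquant j(0) = 30, nous trouvons j(t) = -240·t^2 + 120·t + 30. En prenant ∫j(t)dt et en appliquant a(0) = 6, nous trouvons a(t) = -80·t^3 + 60·t^2 + 30·t + 6. En intégrant l'accélération et en utilisant la condition initiale v(0) = -4, nous obtenons v(t) = -20·t^4 + 20·t^3 + 15·t^2 + 6·t - 4. En intégrant la vitesse et en utilisant la condition initiale x(0) = 2, nous obtenons x(t) = -4·t^5 + 5·t^4 + 5·t^3 + 3·t^2 - 4·t + 2. Nous avons la position x(t) = -4·t^5 + 5·t^4 + 5·t^3 + 3·t^2 - 4·t + 2. En substituant t = 3: x(3) = -415.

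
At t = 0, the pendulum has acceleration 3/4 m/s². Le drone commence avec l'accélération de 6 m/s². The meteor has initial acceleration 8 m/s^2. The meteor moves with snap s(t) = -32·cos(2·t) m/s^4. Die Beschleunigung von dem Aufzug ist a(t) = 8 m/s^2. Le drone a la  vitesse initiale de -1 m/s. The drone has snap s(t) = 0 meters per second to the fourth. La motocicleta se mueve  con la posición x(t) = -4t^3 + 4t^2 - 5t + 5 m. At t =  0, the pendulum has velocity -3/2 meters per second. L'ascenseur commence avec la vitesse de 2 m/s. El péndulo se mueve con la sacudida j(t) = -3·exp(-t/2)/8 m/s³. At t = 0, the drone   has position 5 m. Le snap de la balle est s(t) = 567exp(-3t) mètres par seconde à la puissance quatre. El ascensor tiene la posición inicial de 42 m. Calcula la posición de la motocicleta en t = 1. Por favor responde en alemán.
Aus der Gleichung für die Position x(t) = -4·t^3 + 4·t^2 - 5·t + 5, setzen wir t = 1 ein und erhalten x = 0.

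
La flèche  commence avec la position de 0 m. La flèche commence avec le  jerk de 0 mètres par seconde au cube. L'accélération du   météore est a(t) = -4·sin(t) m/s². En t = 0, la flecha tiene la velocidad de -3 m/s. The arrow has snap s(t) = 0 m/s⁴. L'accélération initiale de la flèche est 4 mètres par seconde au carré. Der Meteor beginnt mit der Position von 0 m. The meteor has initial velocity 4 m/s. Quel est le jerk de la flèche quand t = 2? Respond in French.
En partant du snap s(t) = 0, nous prenons 1 primitive. L'intégrale du snap, avec j(0) = 0, donne le jerk: j(t) = 0. De l'équation du jerk j(t) = 0, nous substituons t = 2 pour obtenir j = 0.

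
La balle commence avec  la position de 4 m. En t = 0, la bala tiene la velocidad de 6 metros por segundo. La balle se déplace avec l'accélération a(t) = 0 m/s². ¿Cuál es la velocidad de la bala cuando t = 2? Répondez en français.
Nous devons intégrer notre équation de l'accélération a(t) = 0 1 fois. En prenant ∫a(t)dt et en appliquant v(0) = 6, nous trouvons v(t) = 6. De l'équation de la vitesse v(t) = 6, nous substituons t = 2 pour obtenir v = 6.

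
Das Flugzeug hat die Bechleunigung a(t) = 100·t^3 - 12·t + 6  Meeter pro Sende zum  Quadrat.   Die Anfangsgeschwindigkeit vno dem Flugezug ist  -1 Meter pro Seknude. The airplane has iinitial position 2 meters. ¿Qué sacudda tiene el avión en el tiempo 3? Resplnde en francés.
En partant de l'accélération a(t) = 100·t^3 - 12·t + 6, nous prenons 1 dérivée. La dérivée de l'accélération donne le jerk: j(t) = 300·t^2 - 12. Nous avons le jerk j(t) = 300·t^2 - 12. En substituant t = 3: j(3) = 2688.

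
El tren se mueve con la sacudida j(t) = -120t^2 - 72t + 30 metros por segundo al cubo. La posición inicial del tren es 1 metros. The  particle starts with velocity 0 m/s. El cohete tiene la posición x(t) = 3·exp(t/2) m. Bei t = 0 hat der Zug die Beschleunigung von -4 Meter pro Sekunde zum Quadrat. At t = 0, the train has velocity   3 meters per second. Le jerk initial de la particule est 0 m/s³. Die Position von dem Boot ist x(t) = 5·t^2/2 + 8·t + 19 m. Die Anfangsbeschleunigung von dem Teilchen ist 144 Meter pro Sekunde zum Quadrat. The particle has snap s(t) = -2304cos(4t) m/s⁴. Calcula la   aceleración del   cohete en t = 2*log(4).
Para resolver esto, necesitamos tomar 2 derivadas de nuestra ecuación de la posición x(t) = 3·exp(t/2). La derivada de la posición da la velocidad: v(t) = 3·exp(t/2)/2. Tomando d/dt de v(t), encontramos a(t) = 3·exp(t/2)/4. De la ecuación de la aceleración a(t) = 3·exp(t/2)/4, sustituimos t = 2*log(4) para obtener a = 3.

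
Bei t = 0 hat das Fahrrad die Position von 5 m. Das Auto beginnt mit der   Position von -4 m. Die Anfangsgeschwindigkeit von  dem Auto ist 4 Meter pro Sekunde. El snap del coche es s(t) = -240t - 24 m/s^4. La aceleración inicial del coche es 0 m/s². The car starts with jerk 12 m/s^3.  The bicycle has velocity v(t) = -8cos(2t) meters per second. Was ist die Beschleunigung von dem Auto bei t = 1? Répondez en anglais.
We must find the antiderivative of our snap equation s(t) = -240·t - 24 2 times. The antiderivative of snap, with j(0) = 12, gives jerk: j(t) = -120·t^2 - 24·t + 12. Integrating jerk and using the initial condition a(0) = 0, we get a(t) = 4·t·(-10·t^2 - 3·t + 3). Using a(t) = 4·t·(-10·t^2 - 3·t + 3) and substituting t = 1, we find a = -40.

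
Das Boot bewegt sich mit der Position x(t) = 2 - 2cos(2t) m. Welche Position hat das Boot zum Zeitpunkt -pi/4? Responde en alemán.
Mit x(t) = 2 - 2·cos(2·t) und Einsetzen von t = -pi/4, finden wir x = 2.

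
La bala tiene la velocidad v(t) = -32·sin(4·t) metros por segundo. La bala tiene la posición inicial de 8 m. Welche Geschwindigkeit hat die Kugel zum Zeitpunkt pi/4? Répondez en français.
En utilisant v(t) = -32·sin(4·t) et en substituant t = pi/4, nous trouvons v = 0.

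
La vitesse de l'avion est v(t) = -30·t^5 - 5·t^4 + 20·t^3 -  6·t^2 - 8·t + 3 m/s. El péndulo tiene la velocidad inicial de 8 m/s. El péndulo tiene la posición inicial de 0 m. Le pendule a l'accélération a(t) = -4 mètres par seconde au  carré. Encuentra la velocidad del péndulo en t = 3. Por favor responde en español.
Necesitamos integrar nuestra ecuación de la aceleración a(t) = -4 1 vez. Tomando ∫a(t)dt y aplicando v(0) = 8, encontramos v(t) = 8 - 4·t. Tenemos la velocidad v(t) = 8 - 4·t. Sustituyendo t = 3: v(3) = -4.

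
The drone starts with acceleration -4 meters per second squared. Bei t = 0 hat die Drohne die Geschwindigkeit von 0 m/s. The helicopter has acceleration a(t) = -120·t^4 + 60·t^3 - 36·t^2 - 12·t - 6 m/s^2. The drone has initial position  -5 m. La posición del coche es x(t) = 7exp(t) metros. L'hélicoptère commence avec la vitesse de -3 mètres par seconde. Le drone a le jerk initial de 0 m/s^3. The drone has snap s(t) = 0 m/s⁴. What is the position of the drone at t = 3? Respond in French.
En partant du snap s(t) = 0, nous prenons 4 intégrales. La primitive du snap est le jerk. En utilisant j(0) = 0, nous obtenons j(t) = 0. L'intégrale du jerk est l'accélération. En utilisant a(0) = -4, nous obtenons a(t) = -4. La primitive de l'accélération est la vitesse. En utilisant v(0) = 0, nous obtenons v(t) = -4·t. En prenant ∫v(t)dt et en appliquant x(0) = -5, nous trouvons x(t) = -2·t^2 - 5. En utilisant x(t) = -2·t^2 - 5 et en substituant t = 3, nous trouvons x = -23.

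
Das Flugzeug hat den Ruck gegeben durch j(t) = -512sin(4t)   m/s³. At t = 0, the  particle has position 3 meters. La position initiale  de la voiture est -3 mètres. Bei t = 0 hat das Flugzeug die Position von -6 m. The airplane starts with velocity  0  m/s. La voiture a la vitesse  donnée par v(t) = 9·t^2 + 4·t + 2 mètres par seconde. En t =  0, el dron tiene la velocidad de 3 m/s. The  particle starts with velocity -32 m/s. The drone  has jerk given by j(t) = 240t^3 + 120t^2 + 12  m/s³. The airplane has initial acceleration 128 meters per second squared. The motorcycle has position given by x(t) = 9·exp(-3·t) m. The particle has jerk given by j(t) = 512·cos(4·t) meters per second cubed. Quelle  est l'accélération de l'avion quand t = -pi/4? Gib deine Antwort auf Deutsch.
Wir müssen unsere Gleichung für den Ruck j(t) = -512·sin(4·t) 1-mal integrieren. Die Stammfunktion von dem Ruck ist die Beschleunigung. Mit a(0) = 128 erhalten wir a(t) = 128·cos(4·t). Mit a(t) = 128·cos(4·t) und Einsetzen von t = -pi/4, finden wir a = -128.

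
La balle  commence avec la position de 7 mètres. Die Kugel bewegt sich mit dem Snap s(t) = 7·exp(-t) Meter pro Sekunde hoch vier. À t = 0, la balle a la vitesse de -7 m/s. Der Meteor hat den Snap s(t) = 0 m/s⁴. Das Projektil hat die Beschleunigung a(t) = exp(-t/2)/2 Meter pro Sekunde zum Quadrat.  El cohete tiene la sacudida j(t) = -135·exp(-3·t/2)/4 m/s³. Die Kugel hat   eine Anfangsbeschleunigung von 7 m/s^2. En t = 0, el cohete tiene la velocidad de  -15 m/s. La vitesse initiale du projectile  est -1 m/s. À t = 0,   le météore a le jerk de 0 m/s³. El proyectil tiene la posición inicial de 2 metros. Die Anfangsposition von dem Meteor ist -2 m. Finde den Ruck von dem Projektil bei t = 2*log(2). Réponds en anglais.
To solve this, we need to take 1 derivative of our acceleration equation a(t) = exp(-t/2)/2. The derivative of acceleration gives jerk: j(t) = -exp(-t/2)/4. From the given jerk equation j(t) = -exp(-t/2)/4, we substitute t = 2*log(2) to get j = -1/8.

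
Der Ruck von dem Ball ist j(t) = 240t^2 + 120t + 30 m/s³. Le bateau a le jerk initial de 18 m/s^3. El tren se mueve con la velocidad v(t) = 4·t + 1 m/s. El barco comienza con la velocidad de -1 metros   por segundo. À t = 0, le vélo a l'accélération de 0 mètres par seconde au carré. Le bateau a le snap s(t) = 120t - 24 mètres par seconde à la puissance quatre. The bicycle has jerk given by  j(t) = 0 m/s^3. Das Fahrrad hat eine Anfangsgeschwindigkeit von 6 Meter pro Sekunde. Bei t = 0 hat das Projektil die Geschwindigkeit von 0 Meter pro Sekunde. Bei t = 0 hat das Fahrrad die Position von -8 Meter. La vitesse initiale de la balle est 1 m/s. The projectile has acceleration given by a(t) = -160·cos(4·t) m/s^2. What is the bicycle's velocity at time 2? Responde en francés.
Nous devons trouver la primitive de notre équation du jerk j(t) = 0 2 fois. En prenant ∫j(t)dt et en appliquant a(0) = 0, nous trouvons a(t) = 0. L'intégrale de l'accélération est la vitesse. En utilisant v(0) = 6, nous obtenons v(t) = 6. De l'équation de la vitesse v(t) = 6, nous substituons t = 2 pour obtenir v = 6.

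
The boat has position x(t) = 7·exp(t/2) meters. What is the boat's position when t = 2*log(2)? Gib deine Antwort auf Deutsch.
Mit x(t) = 7·exp(t/2) und Einsetzen von t = 2*log(2), finden wir x = 14.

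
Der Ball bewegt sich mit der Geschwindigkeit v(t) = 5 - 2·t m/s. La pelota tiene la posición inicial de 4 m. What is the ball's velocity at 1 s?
Using v(t) = 5 - 2·t and substituting t = 1, we find v = 3.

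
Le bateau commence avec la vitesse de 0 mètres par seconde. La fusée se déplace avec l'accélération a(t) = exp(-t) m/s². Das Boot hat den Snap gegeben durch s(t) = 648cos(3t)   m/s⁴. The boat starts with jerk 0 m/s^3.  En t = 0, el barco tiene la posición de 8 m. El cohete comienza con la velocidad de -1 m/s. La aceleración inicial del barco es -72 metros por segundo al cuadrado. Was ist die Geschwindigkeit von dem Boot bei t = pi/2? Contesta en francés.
Pour résoudre ceci, nous devons prendre 3 intégrales de notre équation du snap s(t) = 648·cos(3·t). En prenant ∫s(t)dt et en appliquant j(0) = 0, nous trouvons j(t) = 216·sin(3·t). La primitive du jerk, avec a(0) = -72, donne l'accélération: a(t) = -72·cos(3·t). En prenant ∫a(t)dt et en appliquant v(0) = 0, nous trouvons v(t) = -24·sin(3·t). En utilisant v(t) = -24·sin(3·t) et en substituant t = pi/2, nous trouvons v = 24.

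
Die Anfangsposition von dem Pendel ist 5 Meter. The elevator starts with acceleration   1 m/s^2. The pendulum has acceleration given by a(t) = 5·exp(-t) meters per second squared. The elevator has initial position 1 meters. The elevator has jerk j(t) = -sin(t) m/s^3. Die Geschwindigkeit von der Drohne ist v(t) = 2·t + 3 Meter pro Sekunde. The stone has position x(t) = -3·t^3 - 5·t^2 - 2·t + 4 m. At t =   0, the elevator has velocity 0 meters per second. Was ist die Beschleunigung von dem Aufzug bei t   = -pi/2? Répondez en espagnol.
Debemos encontrar la antiderivada de nuestra ecuación de la sacudida j(t) = -sin(t) 1 vez. La antiderivada de la sacudida es la aceleración. Usando a(0) = 1, obtenemos a(t) = cos(t). De la ecuación de la aceleración a(t) = cos(t), sustituimos t = -pi/2 para obtener a = 0.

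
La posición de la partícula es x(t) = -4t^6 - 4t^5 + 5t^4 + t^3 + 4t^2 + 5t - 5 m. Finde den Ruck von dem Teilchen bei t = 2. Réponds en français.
Nous devons dériver notre équation de la position x(t) = -4·t^6 - 4·t^5 + 5·t^4 + t^3 + 4·t^2 + 5·t - 5 3 fois. En prenant d/dt de x(t), nous trouvons v(t) = -24·t^5 - 20·t^4 + 20·t^3 + 3·t^2 + 8·t + 5. En prenant d/dt de v(t), nous trouvons a(t) = -120·t^4 - 80·t^3 + 60·t^2 + 6·t + 8. La dérivée de l'accélération donne le jerk: j(t) = -480·t^3 - 240·t^2 + 120·t + 6. De l'équation du jerk j(t) = -480·t^3 - 240·t^2 + 120·t + 6, nous substituons t = 2 pour obtenir j = -4554.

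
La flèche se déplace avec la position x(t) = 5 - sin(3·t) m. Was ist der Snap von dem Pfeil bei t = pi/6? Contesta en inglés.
To solve this, we need to take 4 derivatives of our position equation x(t) = 5 - sin(3·t). Differentiating position, we get velocity: v(t) = -3·cos(3·t). The derivative of velocity gives acceleration: a(t) = 9·sin(3·t). Taking d/dt of a(t), we find j(t) = 27·cos(3·t). The derivative of jerk gives snap: s(t) = -81·sin(3·t). From the given snap equation s(t) = -81·sin(3·t), we substitute t = pi/6 to get s = -81.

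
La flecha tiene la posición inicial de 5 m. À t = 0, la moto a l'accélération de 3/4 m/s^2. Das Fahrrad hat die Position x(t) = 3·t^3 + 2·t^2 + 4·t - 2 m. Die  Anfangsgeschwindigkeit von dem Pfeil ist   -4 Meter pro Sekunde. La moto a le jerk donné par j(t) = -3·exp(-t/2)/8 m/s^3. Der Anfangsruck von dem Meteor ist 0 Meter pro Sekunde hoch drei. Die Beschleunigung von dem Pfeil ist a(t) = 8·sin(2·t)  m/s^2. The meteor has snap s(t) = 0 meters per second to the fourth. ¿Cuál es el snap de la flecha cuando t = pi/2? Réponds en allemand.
Wir müssen unsere Gleichung für die Beschleunigung a(t) = 8·sin(2·t) 2-mal ableiten. Durch Ableiten von der Beschleunigung erhalten wir den Ruck: j(t) = 16·cos(2·t). Durch Ableiten von dem Ruck erhalten wir den Snap: s(t) = -32·sin(2·t). Mit s(t) = -32·sin(2·t) und Einsetzen von t = pi/2, finden wir s = 0.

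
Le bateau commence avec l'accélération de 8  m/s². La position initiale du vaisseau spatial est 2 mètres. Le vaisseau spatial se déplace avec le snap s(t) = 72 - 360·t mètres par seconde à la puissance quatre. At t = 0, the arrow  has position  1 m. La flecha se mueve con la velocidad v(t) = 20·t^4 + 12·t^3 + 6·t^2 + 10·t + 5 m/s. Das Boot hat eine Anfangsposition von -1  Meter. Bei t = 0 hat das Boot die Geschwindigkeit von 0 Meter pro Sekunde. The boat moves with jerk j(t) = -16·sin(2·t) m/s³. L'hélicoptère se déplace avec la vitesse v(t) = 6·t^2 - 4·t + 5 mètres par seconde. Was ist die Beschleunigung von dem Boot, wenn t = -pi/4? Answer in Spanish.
Partiendo de la sacudida j(t) = -16·sin(2·t), tomamos 1 integral. La antiderivada de la sacudida, con a(0) = 8, da la aceleración: a(t) = 8·cos(2·t). Usando a(t) = 8·cos(2·t) y sustituyendo t = -pi/4, encontramos a = 0.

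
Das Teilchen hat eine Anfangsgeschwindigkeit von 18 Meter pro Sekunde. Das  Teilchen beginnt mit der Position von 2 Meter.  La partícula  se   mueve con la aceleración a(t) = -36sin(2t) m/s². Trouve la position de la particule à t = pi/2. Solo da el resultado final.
La réponse est 2.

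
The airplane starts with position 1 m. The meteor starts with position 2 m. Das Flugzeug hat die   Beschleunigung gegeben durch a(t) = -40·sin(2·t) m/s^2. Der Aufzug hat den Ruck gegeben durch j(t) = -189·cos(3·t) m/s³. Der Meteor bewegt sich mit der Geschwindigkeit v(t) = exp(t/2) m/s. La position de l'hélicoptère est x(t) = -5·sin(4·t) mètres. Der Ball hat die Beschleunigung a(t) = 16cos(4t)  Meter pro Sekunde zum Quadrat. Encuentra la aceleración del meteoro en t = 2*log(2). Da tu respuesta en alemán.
Wir müssen unsere Gleichung für die Geschwindigkeit v(t) = exp(t/2) 1-mal ableiten. Mit d/dt von v(t) finden wir a(t) = exp(t/2)/2. Wir haben die Beschleunigung a(t) = exp(t/2)/2. Durch Einsetzen von t = 2*log(2): a(2*log(2)) = 1.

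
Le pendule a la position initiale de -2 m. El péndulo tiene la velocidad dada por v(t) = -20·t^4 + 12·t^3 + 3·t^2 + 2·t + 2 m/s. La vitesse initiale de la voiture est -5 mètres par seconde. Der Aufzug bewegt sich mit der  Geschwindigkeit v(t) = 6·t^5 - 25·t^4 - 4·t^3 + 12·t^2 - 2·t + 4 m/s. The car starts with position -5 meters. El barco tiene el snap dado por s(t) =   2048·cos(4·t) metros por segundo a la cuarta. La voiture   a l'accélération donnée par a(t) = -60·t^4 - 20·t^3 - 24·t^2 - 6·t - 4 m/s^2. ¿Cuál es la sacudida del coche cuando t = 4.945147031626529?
Para resolver esto, necesitamos tomar 1 derivada de nuestra ecuación de la aceleración a(t) = -60·t^4 - 20·t^3 - 24·t^2 - 6·t - 4. La derivada de la aceleración da la sacudida: j(t) = -240·t^3 - 60·t^2 - 48·t - 6. Usando j(t) = -240·t^3 - 60·t^2 - 48·t - 6 y sustituyendo t = 4.945147031626529, encontramos j = -30734.0746193412.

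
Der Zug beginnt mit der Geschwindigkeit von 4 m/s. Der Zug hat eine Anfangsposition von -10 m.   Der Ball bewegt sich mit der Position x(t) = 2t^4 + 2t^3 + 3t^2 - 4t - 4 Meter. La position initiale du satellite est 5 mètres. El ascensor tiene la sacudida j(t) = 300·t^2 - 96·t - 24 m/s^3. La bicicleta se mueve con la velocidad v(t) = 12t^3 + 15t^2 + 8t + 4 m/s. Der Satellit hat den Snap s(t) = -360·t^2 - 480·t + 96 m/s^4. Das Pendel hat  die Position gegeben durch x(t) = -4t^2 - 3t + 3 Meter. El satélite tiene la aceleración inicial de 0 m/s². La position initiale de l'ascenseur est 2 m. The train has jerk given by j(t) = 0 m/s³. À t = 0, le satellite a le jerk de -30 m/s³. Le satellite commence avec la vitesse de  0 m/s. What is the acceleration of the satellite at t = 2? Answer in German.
Ausgehend von dem Snap s(t) = -360·t^2 - 480·t + 96, nehmen wir 2 Stammfunktionen. Die Stammfunktion von dem Snap ist der Ruck. Mit j(0) = -30 erhalten wir j(t) = -120·t^3 - 240·t^2 + 96·t - 30. Das Integral von dem Ruck ist die Beschleunigung. Mit a(0) = 0 erhalten wir a(t) = 2·t·(-15·t^3 - 40·t^2 + 24·t - 15). Wir haben die Beschleunigung a(t) = 2·t·(-15·t^3 - 40·t^2 + 24·t - 15). Durch Einsetzen von t = 2: a(2) = -988.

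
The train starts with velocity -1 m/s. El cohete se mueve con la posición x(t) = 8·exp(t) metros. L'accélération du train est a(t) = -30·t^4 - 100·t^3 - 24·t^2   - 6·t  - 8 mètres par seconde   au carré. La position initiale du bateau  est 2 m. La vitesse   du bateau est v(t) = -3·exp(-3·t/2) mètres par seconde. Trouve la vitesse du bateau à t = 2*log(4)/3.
De l'équation de la vitesse v(t) = -3·exp(-3·t/2), nous substituons t = 2*log(4)/3 pour obtenir v = -3/4.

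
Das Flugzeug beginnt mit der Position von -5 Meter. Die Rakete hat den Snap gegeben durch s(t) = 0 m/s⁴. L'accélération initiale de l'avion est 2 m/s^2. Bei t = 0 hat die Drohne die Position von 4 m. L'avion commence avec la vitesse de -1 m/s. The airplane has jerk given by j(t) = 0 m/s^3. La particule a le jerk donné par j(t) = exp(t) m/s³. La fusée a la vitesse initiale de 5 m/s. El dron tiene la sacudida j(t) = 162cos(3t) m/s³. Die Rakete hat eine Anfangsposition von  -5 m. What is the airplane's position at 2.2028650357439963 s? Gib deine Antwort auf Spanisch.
Necesitamos integrar nuestra ecuación de la sacudida j(t) = 0 3 veces. Integrando la sacudida y usando la condición inicial a(0) = 2, obtenemos a(t) = 2. Integrando la aceleración y usando la condición inicial v(0) = -1, obtenemos v(t) = 2·t - 1. Tomando ∫v(t)dt y aplicando x(0) = -5, encontramos x(t) = t^2 - t - 5. Tenemos la posición x(t) = t^2 - t - 5. Sustituyendo t = 2.2028650357439963: x(2.2028650357439963) = -2.35025067004060.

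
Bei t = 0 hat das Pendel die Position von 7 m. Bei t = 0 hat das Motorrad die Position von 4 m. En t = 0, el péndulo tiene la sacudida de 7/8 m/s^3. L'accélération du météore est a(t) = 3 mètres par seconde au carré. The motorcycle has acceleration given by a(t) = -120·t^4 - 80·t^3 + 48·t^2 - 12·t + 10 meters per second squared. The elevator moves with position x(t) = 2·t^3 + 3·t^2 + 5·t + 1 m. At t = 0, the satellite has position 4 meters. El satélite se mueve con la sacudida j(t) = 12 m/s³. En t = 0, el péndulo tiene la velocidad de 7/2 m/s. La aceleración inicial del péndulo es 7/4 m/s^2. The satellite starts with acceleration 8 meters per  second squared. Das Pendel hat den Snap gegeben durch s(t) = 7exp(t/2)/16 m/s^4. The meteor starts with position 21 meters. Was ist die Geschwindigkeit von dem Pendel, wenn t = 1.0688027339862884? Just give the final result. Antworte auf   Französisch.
v(1.0688027339862884) = 5.97249244640894.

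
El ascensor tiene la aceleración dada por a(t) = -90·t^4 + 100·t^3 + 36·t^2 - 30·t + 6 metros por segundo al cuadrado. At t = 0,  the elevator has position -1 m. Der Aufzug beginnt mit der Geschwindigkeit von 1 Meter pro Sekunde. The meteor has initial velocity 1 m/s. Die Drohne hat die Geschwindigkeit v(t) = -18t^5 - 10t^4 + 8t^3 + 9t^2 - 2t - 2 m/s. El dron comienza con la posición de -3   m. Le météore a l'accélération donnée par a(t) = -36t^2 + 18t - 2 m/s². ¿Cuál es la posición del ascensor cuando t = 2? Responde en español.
Debemos encontrar la antiderivada de nuestra ecuación de la aceleración a(t) = -90·t^4 + 100·t^3 + 36·t^2 - 30·t + 6 2 veces. Integrando la aceleración y usando la condición inicial v(0) = 1, obtenemos v(t) = -18·t^5 + 25·t^4 + 12·t^3 - 15·t^2 + 6·t + 1. La integral de la velocidad es la posición. Usando x(0) = -1, obtenemos x(t) = -3·t^6 + 5·t^5 + 3·t^4 - 5·t^3 + 3·t^2 + t - 1. Tenemos la posición x(t) = -3·t^6 + 5·t^5 + 3·t^4 - 5·t^3 + 3·t^2 + t - 1. Sustituyendo t = 2: x(2) = -11.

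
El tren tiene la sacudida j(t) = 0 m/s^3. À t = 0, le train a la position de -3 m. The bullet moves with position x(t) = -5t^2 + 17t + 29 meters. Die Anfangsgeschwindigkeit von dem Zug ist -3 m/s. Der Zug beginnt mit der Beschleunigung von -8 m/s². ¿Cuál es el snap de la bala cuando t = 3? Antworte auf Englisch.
To solve this, we need to take 4 derivatives of our position equation x(t) = -5·t^2 + 17·t + 29. The derivative of position gives velocity: v(t) = 17 - 10·t. Differentiating velocity, we get acceleration: a(t) = -10. Differentiating acceleration, we get jerk: j(t) = 0. Differentiating jerk, we get snap: s(t) = 0. We have snap s(t) = 0. Substituting t = 3: s(3) = 0.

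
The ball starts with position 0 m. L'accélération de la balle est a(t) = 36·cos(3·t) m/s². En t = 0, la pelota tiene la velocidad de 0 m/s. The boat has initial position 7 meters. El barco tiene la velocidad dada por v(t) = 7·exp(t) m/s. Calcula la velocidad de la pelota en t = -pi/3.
Para resolver esto, necesitamos tomar 1 integral de nuestra ecuación de la aceleración a(t) = 36·cos(3·t). La antiderivada de la aceleración, con v(0) = 0, da la velocidad: v(t) = 12·sin(3·t). De la ecuación de la velocidad v(t) = 12·sin(3·t), sustituimos t = -pi/3 para obtener v = 0.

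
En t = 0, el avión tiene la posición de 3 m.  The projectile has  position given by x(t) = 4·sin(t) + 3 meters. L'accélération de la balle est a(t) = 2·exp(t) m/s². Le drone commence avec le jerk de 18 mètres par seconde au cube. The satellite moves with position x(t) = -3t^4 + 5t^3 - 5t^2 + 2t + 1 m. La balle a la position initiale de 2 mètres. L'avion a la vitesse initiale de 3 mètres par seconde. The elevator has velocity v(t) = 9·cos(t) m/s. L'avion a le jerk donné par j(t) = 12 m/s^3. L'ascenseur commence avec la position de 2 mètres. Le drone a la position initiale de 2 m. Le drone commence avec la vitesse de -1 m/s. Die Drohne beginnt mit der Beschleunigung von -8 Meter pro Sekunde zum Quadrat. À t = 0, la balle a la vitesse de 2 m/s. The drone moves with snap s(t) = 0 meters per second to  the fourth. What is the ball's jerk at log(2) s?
To solve this, we need to take 1 derivative of our acceleration equation a(t) = 2·exp(t). Taking d/dt of a(t), we find j(t) = 2·exp(t). We have jerk j(t) = 2·exp(t). Substituting t = log(2): j(log(2)) = 4.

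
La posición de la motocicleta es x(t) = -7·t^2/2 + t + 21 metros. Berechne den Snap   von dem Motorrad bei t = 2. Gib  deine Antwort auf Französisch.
En partant de la position x(t) = -7·t^2/2 + t + 21, nous prenons 4 dérivées. En dérivant la position, nous obtenons la vitesse: v(t) = 1 - 7·t. En dérivant la vitesse, nous obtenons l'accélération: a(t) = -7. En prenant d/dt de a(t), nous trouvons j(t) = 0. La dérivée du jerk donne le snap: s(t) = 0. Nous avons le snap s(t) = 0. En substituant t = 2: s(2) = 0.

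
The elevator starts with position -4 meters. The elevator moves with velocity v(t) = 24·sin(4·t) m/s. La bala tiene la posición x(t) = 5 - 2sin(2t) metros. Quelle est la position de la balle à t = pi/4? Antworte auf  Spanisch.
Usando x(t) = 5 - 2·sin(2·t) y sustituyendo t = pi/4, encontramos x = 3.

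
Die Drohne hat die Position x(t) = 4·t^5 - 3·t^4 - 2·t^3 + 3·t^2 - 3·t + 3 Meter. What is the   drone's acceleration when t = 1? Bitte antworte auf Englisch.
To solve this, we need to take 2 derivatives of our position equation x(t) = 4·t^5 - 3·t^4 - 2·t^3 + 3·t^2 - 3·t + 3. Differentiating position, we get velocity: v(t) = 20·t^4 - 12·t^3 - 6·t^2 + 6·t - 3. Differentiating velocity, we get acceleration: a(t) = 80·t^3 - 36·t^2 - 12·t + 6. Using a(t) = 80·t^3 - 36·t^2 - 12·t + 6 and substituting t = 1, we find a = 38.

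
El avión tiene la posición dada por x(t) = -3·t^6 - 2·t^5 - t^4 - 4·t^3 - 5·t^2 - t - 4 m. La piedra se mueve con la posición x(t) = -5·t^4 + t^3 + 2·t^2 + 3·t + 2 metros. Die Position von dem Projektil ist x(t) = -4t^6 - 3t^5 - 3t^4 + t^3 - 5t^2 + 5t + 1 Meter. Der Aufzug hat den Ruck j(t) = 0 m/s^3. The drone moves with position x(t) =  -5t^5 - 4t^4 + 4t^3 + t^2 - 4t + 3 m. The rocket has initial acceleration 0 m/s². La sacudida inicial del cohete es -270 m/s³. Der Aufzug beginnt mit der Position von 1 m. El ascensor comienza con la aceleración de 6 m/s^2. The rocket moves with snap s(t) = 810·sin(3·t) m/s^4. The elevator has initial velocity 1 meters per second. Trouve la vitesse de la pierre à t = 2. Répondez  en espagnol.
Para resolver esto, necesitamos tomar 1 derivada de nuestra ecuación de la posición x(t) = -5·t^4 + t^3 + 2·t^2 + 3·t + 2. Derivando la posición, obtenemos la velocidad: v(t) = -20·t^3 + 3·t^2 + 4·t + 3. Usando v(t) = -20·t^3 + 3·t^2 + 4·t + 3 y sustituyendo t = 2, encontramos v = -137.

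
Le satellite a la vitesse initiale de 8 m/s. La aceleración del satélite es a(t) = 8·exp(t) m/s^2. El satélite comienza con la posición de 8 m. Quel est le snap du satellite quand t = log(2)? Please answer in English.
To solve this, we need to take 2 derivatives of our acceleration equation a(t) = 8·exp(t). The derivative of acceleration gives jerk: j(t) = 8·exp(t). Differentiating jerk, we get snap: s(t) = 8·exp(t). From the given snap equation s(t) = 8·exp(t), we substitute t = log(2) to get s = 16.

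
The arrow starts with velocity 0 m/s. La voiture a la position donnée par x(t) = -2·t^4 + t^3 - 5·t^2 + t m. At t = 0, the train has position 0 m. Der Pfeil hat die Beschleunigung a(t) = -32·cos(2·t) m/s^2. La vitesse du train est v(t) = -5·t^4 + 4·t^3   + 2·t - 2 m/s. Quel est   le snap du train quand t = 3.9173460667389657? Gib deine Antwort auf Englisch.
Starting from velocity v(t) = -5·t^4 + 4·t^3 + 2·t - 2, we take 3 derivatives. Differentiating velocity, we get acceleration: a(t) = -20·t^3 + 12·t^2 + 2. Differentiating acceleration, we get jerk: j(t) = -60·t^2 + 24·t. The derivative of jerk gives snap: s(t) = 24 - 120·t. From the given snap equation s(t) = 24 - 120·t, we substitute t = 3.9173460667389657 to get s = -446.081528008676.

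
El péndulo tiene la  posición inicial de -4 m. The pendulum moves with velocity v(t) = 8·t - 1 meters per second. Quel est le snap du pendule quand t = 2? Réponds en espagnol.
Para resolver esto, necesitamos tomar 3 derivadas de nuestra ecuación de la velocidad v(t) = 8·t - 1. Derivando la velocidad, obtenemos la aceleración: a(t) = 8. Derivando la aceleración, obtenemos la sacudida: j(t) = 0. Derivando la sacudida, obtenemos el snap: s(t) = 0. De la ecuación del snap s(t) = 0, sustituimos t = 2 para obtener s = 0.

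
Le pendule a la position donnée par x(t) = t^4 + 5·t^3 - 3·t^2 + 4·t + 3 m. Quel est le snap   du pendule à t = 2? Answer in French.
Pour résoudre ceci, nous devons prendre 4 dérivées de notre équation de la position x(t) = t^4 + 5·t^3 - 3·t^2 + 4·t + 3. En prenant d/dt de x(t), nous trouvons v(t) = 4·t^3 + 15·t^2 - 6·t + 4. En dérivant la vitesse, nous obtenons l'accélération: a(t) = 12·t^2 + 30·t - 6. En prenant d/dt de a(t), nous trouvons j(t) = 24·t + 30. En dérivant le jerk, nous obtenons le snap: s(t) = 24. En utilisant s(t) = 24 et en substituant t = 2, nous trouvons s = 24.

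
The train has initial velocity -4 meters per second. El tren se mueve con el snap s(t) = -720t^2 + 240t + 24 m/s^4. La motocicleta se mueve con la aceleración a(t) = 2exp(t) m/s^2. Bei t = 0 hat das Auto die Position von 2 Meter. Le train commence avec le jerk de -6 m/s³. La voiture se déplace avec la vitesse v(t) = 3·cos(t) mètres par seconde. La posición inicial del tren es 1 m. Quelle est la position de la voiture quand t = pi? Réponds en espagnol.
Debemos encontrar la antiderivada de nuestra ecuación de la velocidad v(t) = 3·cos(t) 1 vez. La integral de la velocidad, con x(0) = 2, da la posición: x(t) = 3·sin(t) + 2. De la ecuación de la posición x(t) = 3·sin(t) + 2, sustituimos t = pi para obtener x = 2.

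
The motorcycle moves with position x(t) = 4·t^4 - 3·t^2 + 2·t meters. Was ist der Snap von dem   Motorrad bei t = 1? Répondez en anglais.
To solve this, we need to take 4 derivatives of our position equation x(t) = 4·t^4 - 3·t^2 + 2·t. Differentiating position, we get velocity: v(t) = 16·t^3 - 6·t + 2. Differentiating velocity, we get acceleration: a(t) = 48·t^2 - 6. The derivative of acceleration gives jerk: j(t) = 96·t. The derivative of jerk gives snap: s(t) = 96. From the given snap equation s(t) = 96, we substitute t = 1 to get s = 96.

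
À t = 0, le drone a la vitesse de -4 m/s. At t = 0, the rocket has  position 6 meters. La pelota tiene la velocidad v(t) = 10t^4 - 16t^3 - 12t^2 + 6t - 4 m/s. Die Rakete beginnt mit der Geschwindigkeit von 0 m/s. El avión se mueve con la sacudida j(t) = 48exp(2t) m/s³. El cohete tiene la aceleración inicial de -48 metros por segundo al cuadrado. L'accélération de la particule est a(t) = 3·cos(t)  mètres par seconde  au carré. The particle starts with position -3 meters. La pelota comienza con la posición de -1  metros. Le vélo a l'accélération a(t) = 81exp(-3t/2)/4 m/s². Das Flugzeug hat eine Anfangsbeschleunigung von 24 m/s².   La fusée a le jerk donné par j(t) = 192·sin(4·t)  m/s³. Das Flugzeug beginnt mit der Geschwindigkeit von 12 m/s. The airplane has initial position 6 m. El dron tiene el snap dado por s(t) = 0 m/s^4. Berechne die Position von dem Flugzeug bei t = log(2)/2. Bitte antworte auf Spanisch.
Partiendo de la sacudida j(t) = 48·exp(2·t), tomamos 3 antiderivadas. La integral de la sacudida, con a(0) = 24, da la aceleración: a(t) = 24·exp(2·t). La antiderivada de la aceleración, con v(0) = 12, da la velocidad: v(t) = 12·exp(2·t). La antiderivada de la velocidad, con x(0) = 6, da la posición: x(t) = 6·exp(2·t). Tenemos la posición x(t) = 6·exp(2·t). Sustituyendo t = log(2)/2: x(log(2)/2) = 12.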